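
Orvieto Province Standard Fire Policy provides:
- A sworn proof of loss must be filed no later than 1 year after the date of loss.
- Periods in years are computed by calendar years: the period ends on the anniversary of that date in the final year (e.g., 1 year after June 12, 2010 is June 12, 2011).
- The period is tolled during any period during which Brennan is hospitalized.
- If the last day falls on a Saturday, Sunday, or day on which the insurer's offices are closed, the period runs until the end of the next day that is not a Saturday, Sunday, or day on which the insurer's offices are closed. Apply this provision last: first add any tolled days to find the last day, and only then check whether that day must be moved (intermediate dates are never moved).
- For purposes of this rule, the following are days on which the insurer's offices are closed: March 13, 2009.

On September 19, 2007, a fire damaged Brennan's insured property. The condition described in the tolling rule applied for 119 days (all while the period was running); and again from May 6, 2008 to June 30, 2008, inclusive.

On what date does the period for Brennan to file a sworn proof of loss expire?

1 year after September 19, 2007 is September 19, 2008.
Tolling adds 119 days: September 19, 2008 + 119 days = January 16, 2009.
From May 6, 2008 through June 30, 2008 inclusive is 56 days; tolling adds 56 days: January 16, 2009 + 56 days = March 13, 2009.
March 13, 2009 is a listed holiday; March 14, 2009 is Saturday; March 15, 2009 is Sunday. The next qualifying day is March 16, 2009.

March 16, 2009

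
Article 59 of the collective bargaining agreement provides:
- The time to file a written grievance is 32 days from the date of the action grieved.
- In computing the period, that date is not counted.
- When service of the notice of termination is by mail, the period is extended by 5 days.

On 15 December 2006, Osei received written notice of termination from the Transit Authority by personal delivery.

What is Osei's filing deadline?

January 16, 2007

32 days after 15 December 2006 is January 16, 2007.
Service was not by mail, so no mail extension applies.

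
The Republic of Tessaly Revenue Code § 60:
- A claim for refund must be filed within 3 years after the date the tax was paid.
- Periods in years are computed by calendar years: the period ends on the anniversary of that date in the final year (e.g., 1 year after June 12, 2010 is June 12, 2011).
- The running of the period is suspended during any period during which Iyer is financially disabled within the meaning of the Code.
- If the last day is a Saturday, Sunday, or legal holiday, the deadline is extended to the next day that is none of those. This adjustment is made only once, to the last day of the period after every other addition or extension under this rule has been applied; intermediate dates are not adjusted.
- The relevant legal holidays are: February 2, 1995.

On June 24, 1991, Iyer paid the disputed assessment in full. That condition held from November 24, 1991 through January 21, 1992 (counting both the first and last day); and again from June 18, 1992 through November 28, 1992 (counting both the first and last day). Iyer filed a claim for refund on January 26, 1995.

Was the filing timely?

3 years after June 24, 1991 is June 24, 1994.
From November 24, 1991 through January 21, 1992 inclusive is 59 days; tolling adds 59 days: June 24, 1994 + 59 days = August 22, 1994.
From June 18, 1992 through November 28, 1992 inclusive is 164 days; tolling adds 164 days: August 22, 1994 + 164 days = February 2, 1995.
February 2, 1995 is a listed holiday. The next qualifying day is February 3, 1995.
The deadline is February 3, 1995; the filing on January 26, 1995 is on or before that date.

Yes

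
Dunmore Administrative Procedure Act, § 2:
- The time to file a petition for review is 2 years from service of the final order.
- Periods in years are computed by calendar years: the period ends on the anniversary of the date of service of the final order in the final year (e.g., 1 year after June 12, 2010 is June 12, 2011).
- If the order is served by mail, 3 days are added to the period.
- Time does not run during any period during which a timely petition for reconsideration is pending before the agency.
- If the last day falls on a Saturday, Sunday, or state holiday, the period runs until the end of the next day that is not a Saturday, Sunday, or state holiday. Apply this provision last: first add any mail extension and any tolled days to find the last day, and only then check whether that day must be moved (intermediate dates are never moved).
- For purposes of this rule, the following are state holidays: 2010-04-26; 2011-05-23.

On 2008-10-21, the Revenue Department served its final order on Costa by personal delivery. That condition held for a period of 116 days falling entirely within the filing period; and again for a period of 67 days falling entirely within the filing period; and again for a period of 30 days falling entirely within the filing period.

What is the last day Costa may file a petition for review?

2 years after 2008-10-21 is October 21, 2010.
Service was not by mail, so no mail extension applies.
Tolling adds 116 days: October 21, 2010 + 116 days = February 14, 2011.
Tolling adds 67 days: February 14, 2011 + 67 days = April 22, 2011.
Tolling adds 30 days: April 22, 2011 + 30 days = May 22, 2011.
May 22, 2011 is Sunday; May 23, 2011 is a listed holiday. The next qualifying day is May 24, 2011.

May 24, 2011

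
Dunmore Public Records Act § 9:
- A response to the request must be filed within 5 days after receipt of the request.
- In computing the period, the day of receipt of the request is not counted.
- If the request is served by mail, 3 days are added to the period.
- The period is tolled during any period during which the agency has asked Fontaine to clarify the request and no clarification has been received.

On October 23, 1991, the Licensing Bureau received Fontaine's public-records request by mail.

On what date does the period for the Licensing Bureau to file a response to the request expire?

October 31, 1991

5 days after October 23, 1991 is October 28, 1991.
Service was by mail, adding 3 days: October 28, 1991 + 3 days = October 31, 1991.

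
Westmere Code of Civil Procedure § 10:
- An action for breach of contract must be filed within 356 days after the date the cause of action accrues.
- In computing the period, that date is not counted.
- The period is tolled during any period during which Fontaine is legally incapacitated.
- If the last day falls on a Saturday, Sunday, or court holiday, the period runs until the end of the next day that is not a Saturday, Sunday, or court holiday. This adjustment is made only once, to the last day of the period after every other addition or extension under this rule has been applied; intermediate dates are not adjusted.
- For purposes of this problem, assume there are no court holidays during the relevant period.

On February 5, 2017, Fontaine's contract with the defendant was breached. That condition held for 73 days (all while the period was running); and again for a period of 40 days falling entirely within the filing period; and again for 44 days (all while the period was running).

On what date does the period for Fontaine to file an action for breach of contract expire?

July 3, 2018

356 days after February 5, 2017 is January 27, 2018.
Tolling adds 73 days: January 27, 2018 + 73 days = April 10, 2018.
Tolling adds 40 days: April 10, 2018 + 40 days = May 20, 2018.
Tolling adds 44 days: May 20, 2018 + 44 days = July 3, 2018.
July 3, 2018 is a Tuesday and not a court holiday, so no extension applies.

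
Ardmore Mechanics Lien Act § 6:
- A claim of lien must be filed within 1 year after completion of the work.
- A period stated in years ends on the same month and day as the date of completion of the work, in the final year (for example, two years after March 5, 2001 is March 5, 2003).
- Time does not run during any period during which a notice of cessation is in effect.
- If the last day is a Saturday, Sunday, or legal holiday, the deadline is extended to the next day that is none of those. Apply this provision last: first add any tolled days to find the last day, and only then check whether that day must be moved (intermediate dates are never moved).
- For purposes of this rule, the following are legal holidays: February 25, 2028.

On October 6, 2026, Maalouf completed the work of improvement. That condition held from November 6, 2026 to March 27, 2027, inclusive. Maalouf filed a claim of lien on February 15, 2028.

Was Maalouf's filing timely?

Yes

1 year after October 6, 2026 is October 6, 2027.
From November 6, 2026 through March 27, 2027 inclusive is 142 days; tolling adds 142 days: October 6, 2027 + 142 days = February 25, 2028.
February 25, 2028 is a listed holiday; February 26, 2028 is Saturday; February 27, 2028 is Sunday. The next qualifying day is February 28, 2028.
The deadline is February 28, 2028; the filing on February 15, 2028 is on or before that date.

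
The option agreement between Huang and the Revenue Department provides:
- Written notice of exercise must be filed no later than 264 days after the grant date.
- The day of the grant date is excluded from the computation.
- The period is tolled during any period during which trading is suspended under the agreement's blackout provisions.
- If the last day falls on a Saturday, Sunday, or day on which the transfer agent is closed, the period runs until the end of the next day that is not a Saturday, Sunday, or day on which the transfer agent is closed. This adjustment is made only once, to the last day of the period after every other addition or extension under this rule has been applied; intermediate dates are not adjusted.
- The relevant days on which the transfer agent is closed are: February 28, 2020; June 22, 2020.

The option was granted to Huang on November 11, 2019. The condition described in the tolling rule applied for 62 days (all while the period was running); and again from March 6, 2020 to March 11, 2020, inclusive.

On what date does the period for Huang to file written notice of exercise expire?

264 days after November 11, 2019 is August 1, 2020.
Tolling adds 62 days: August 1, 2020 + 62 days = October 2, 2020.
From March 6, 2020 through March 11, 2020 inclusive is 6 days; tolling adds 6 days: October 2, 2020 + 6 days = October 8, 2020.
October 8, 2020 is a Thursday and not a day on which the transfer agent is closed, so no extension applies.

October 8, 2020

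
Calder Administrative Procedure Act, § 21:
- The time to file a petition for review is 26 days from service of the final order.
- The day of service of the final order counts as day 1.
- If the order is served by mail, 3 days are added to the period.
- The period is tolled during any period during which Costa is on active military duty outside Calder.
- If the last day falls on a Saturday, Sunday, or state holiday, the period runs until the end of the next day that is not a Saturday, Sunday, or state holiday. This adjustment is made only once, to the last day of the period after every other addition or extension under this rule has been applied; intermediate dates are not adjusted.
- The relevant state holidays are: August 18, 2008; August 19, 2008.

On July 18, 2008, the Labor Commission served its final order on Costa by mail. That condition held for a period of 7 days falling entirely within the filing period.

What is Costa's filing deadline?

Counting July 18, 2008 as day 1, day 26 is August 12, 2008.
Service was by mail, adding 3 days: August 12, 2008 + 3 days = August 15, 2008.
Tolling adds 7 days: August 15, 2008 + 7 days = August 22, 2008.
August 22, 2008 is a Friday and not a state holiday, so no extension applies.

August 22, 2008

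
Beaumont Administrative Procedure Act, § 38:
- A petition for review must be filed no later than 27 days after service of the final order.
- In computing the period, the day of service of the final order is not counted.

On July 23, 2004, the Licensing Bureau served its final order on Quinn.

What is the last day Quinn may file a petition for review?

August 19, 2004

27 days after July 23, 2004 is August 19, 2004.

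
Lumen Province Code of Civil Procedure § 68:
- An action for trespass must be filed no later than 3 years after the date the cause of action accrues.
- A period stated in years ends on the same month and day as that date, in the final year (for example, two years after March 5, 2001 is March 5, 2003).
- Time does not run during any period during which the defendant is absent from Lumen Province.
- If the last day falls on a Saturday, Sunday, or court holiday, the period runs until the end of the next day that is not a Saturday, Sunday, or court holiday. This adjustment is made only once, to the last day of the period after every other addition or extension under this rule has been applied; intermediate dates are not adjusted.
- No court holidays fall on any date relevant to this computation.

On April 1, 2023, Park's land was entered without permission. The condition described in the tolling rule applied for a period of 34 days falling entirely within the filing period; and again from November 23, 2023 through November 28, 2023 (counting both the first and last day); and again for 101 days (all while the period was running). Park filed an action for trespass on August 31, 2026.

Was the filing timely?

No

3 years after April 1, 2023 is April 1, 2026.
Tolling adds 34 days: April 1, 2026 + 34 days = May 5, 2026.
From November 23, 2023 through November 28, 2023 inclusive is 6 days; tolling adds 6 days: May 5, 2026 + 6 days = May 11, 2026.
Tolling adds 101 days: May 11, 2026 + 101 days = August 20, 2026.
August 20, 2026 is a Thursday and not a court holiday, so no extension applies.
The deadline is August 20, 2026; the filing on August 31, 2026 is after that date.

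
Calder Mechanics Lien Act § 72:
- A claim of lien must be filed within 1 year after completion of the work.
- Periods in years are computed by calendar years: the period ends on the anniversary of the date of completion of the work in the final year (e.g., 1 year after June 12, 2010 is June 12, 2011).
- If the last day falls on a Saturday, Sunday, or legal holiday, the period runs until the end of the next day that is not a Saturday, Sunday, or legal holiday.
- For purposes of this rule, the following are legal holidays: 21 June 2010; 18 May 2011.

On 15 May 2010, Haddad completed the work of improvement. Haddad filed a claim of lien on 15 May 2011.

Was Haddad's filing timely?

Yes

1 year after 15 May 2010 is May 15, 2011.
May 15, 2011 is Sunday. The next qualifying day is May 16, 2011.
The deadline is May 16, 2011; the filing on May 15, 2011 is on or before that date.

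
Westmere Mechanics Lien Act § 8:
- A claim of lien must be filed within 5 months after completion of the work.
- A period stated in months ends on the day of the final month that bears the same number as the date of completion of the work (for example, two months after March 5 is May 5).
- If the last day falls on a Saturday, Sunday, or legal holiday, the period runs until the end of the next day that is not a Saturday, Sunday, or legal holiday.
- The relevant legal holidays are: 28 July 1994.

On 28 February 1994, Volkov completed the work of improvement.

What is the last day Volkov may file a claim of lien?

5 months after 28 February 1994 is July 28, 1994.
July 28, 1994 is a listed holiday. The next qualifying day is July 29, 1994.

July 29, 1994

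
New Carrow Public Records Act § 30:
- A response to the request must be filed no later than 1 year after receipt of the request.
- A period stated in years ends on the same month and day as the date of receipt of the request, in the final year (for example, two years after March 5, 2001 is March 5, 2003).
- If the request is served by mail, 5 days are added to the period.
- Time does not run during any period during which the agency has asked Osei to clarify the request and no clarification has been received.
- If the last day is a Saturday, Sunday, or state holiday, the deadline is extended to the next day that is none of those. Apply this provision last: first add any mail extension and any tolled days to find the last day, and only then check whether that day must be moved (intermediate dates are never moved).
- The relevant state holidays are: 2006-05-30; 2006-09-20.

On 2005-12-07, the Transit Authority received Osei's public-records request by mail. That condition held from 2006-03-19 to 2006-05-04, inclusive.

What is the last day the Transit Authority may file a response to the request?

January 29, 2007

1 year after 2005-12-07 is December 7, 2006.
Service was by mail, adding 5 days: December 7, 2006 + 5 days = December 12, 2006.
From March 19, 2006 through May 4, 2006 inclusive is 47 days; tolling adds 47 days: December 12, 2006 + 47 days = January 28, 2007.
January 28, 2007 is Sunday. The next qualifying day is January 29, 2007.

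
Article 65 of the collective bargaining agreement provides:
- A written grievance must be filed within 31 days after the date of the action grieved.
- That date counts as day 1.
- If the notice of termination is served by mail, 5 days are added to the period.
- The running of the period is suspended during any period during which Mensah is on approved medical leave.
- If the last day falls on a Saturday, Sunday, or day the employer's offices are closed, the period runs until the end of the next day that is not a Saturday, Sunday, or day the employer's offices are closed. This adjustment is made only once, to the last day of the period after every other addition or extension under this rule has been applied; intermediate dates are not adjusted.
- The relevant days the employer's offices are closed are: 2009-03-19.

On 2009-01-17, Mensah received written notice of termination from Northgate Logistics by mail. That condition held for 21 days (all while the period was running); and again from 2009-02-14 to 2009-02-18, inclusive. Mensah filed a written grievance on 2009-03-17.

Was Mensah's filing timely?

Counting 2009-01-17 as day 1, day 31 is February 16, 2009.
Service was by mail, adding 5 days: February 16, 2009 + 5 days = February 21, 2009.
Tolling adds 21 days: February 21, 2009 + 21 days = March 14, 2009.
From February 14, 2009 through February 18, 2009 inclusive is 5 days; tolling adds 5 days: March 14, 2009 + 5 days = March 19, 2009.
March 19, 2009 is a listed holiday. The next qualifying day is March 20, 2009.
The deadline is March 20, 2009; the filing on March 17, 2009 is on or before that date.

Yes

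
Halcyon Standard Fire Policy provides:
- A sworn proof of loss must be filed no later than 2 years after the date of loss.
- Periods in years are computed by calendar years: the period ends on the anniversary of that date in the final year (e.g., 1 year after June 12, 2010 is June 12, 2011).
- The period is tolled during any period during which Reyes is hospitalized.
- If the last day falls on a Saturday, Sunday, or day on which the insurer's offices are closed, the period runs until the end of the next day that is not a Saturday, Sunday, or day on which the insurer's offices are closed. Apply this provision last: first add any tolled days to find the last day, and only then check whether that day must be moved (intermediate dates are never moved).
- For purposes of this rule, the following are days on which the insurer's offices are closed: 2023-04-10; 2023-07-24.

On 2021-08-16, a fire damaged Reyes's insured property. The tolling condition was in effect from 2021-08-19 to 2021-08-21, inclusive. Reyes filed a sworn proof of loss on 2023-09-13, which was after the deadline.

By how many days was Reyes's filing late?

23 days

2 years after 2021-08-16 is August 16, 2023.
From August 19, 2021 through August 21, 2021 inclusive is 3 days; tolling adds 3 days: August 16, 2023 + 3 days = August 19, 2023.
August 19, 2023 is Saturday; August 20, 2023 is Sunday. The next qualifying day is August 21, 2023.
The deadline is August 21, 2023; from August 21, 2023 to September 13, 2023 is 23 days.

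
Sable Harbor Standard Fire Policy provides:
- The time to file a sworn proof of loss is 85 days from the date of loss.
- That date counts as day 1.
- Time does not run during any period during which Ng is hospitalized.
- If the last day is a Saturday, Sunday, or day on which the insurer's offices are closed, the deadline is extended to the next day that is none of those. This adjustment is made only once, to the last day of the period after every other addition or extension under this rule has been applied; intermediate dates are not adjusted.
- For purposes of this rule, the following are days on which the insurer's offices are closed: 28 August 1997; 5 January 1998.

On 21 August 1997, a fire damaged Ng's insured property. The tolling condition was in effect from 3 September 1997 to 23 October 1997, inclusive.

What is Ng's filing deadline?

Counting 21 August 1997 as day 1, day 85 is November 13, 1997.
From September 3, 1997 through October 23, 1997 inclusive is 51 days; tolling adds 51 days: November 13, 1997 + 51 days = January 3, 1998.
January 3, 1998 is Saturday; January 4, 1998 is Sunday; January 5, 1998 is a listed holiday. The next qualifying day is January 6, 1998.

January 6, 1998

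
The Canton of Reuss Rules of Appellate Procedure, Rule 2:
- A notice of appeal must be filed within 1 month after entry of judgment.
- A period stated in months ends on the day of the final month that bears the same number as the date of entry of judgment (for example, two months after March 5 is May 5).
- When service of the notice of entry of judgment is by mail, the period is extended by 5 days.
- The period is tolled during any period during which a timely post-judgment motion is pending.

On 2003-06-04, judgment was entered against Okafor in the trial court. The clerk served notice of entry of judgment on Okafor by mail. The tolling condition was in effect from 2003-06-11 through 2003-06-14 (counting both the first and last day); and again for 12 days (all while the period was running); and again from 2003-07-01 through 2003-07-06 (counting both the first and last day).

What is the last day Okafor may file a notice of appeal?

1 month after 2003-06-04 is July 4, 2003.
Service was by mail, adding 5 days: July 4, 2003 + 5 days = July 9, 2003.
From June 11, 2003 through June 14, 2003 inclusive is 4 days; tolling adds 4 days: July 9, 2003 + 4 days = July 13, 2003.
Tolling adds 12 days: July 13, 2003 + 12 days = July 25, 2003.
From July 1, 2003 through July 6, 2003 inclusive is 6 days; tolling adds 6 days: July 25, 2003 + 6 days = July 31, 2003.

July 31, 2003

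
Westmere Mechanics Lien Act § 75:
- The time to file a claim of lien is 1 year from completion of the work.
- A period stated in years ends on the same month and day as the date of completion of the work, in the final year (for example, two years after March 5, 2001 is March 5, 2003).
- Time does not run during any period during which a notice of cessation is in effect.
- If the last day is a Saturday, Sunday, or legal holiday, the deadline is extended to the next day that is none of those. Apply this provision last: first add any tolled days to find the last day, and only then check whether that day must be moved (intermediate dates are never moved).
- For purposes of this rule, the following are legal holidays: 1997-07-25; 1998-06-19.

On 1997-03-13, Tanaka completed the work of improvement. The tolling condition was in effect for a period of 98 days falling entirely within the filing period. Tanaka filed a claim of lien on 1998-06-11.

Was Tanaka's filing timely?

1 year after 1997-03-13 is March 13, 1998.
Tolling adds 98 days: March 13, 1998 + 98 days = June 19, 1998.
June 19, 1998 is a listed holiday; June 20, 1998 is Saturday; June 21, 1998 is Sunday. The next qualifying day is June 22, 1998.
The deadline is June 22, 1998; the filing on June 11, 1998 is on or before that date.

Yes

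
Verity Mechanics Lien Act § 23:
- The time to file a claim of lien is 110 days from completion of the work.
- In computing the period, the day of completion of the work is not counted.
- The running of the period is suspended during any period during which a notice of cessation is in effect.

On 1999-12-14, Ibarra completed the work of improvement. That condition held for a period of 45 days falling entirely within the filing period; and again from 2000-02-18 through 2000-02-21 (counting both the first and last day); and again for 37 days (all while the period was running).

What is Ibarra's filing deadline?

June 27, 2000

110 days after 1999-12-14 is April 2, 2000.
Tolling adds 45 days: April 2, 2000 + 45 days = May 17, 2000.
From February 18, 2000 through February 21, 2000 inclusive is 4 days; tolling adds 4 days: May 17, 2000 + 4 days = May 21, 2000.
Tolling adds 37 days: May 21, 2000 + 37 days = June 27, 2000.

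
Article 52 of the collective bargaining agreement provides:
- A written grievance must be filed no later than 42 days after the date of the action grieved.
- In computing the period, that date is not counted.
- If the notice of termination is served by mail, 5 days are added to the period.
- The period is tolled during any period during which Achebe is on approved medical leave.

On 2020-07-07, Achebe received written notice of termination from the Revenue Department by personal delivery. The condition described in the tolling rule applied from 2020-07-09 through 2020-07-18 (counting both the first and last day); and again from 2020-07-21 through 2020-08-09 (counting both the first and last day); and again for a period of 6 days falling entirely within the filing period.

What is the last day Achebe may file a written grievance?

September 23, 2020

42 days after 2020-07-07 is August 18, 2020.
Service was not by mail, so no mail extension applies.
From July 9, 2020 through July 18, 2020 inclusive is 10 days; tolling adds 10 days: August 18, 2020 + 10 days = August 28, 2020.
From July 21, 2020 through August 9, 2020 inclusive is 20 days; tolling adds 20 days: August 28, 2020 + 20 days = September 17, 2020.
Tolling adds 6 days: September 17, 2020 + 6 days = September 23, 2020.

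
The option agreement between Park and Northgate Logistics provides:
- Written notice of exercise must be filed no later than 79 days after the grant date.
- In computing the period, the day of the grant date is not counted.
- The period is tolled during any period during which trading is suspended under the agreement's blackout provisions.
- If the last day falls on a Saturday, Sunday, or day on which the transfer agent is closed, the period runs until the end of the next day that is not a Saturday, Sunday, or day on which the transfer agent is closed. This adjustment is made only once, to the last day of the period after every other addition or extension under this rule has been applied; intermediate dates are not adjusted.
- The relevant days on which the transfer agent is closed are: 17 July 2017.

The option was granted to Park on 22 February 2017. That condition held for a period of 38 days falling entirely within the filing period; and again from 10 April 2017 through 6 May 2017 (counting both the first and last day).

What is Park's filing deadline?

79 days after 22 February 2017 is May 12, 2017.
Tolling adds 38 days: May 12, 2017 + 38 days = June 19, 2017.
From April 10, 2017 through May 6, 2017 inclusive is 27 days; tolling adds 27 days: June 19, 2017 + 27 days = July 16, 2017.
July 16, 2017 is Sunday; July 17, 2017 is a listed holiday. The next qualifying day is July 18, 2017.

July 18, 2017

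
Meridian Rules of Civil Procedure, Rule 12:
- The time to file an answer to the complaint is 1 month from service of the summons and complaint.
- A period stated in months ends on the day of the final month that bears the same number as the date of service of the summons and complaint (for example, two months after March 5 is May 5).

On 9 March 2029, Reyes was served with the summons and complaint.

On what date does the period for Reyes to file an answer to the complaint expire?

April 9, 2029

1 month after 9 March 2029 is April 9, 2029.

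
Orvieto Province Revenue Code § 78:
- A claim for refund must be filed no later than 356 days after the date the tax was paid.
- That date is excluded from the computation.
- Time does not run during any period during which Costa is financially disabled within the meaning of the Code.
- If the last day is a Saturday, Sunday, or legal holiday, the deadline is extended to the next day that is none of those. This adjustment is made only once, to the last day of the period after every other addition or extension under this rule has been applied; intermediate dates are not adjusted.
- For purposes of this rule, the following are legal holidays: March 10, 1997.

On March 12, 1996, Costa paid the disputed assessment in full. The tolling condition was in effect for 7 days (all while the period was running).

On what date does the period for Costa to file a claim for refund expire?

March 11, 1997

356 days after March 12, 1996 is March 3, 1997.
Tolling adds 7 days: March 3, 1997 + 7 days = March 10, 1997.
March 10, 1997 is a listed holiday. The next qualifying day is March 11, 1997.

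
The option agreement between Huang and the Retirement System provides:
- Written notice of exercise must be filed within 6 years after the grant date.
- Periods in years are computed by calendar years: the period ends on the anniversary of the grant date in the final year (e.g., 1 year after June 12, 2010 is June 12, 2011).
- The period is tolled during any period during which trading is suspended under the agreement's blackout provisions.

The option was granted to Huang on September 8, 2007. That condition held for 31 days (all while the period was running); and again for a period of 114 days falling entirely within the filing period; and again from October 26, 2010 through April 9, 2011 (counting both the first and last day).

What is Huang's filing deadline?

6 years after September 8, 2007 is September 8, 2013.
Tolling adds 31 days: September 8, 2013 + 31 days = October 9, 2013.
Tolling adds 114 days: October 9, 2013 + 114 days = January 31, 2014.
From October 26, 2010 through April 9, 2011 inclusive is 166 days; tolling adds 166 days: January 31, 2014 + 166 days = July 16, 2014.

July 16, 2014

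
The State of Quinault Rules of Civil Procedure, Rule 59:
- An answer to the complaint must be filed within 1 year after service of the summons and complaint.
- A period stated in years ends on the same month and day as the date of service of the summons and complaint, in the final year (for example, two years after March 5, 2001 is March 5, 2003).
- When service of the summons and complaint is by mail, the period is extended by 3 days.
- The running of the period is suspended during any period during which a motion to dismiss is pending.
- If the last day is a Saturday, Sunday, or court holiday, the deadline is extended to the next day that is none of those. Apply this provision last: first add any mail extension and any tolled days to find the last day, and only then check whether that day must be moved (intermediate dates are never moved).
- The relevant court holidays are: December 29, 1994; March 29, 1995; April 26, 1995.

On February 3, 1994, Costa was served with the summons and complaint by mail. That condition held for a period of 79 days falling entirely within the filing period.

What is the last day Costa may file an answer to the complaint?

April 27, 1995

1 year after February 3, 1994 is February 3, 1995.
Service was by mail, adding 3 days: February 3, 1995 + 3 days = February 6, 1995.
Tolling adds 79 days: February 6, 1995 + 79 days = April 26, 1995.
April 26, 1995 is a listed holiday. The next qualifying day is April 27, 1995.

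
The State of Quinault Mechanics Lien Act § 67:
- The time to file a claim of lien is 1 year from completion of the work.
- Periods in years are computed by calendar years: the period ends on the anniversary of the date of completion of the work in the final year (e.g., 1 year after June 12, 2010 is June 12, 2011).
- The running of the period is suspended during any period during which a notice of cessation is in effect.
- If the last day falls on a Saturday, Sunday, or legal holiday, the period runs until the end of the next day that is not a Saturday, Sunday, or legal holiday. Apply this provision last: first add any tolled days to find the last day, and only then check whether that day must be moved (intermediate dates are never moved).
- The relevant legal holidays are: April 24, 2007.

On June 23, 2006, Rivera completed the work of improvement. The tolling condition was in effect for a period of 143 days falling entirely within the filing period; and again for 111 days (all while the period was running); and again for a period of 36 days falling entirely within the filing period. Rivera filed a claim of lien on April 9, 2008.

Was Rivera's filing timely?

No

1 year after June 23, 2006 is June 23, 2007.
Tolling adds 143 days: June 23, 2007 + 143 days = November 13, 2007.
Tolling adds 111 days: November 13, 2007 + 111 days = March 3, 2008.
Tolling adds 36 days: March 3, 2008 + 36 days = April 8, 2008.
April 8, 2008 is a Tuesday and not a legal holiday, so no extension applies.
The deadline is April 8, 2008; the filing on April 9, 2008 is after that date.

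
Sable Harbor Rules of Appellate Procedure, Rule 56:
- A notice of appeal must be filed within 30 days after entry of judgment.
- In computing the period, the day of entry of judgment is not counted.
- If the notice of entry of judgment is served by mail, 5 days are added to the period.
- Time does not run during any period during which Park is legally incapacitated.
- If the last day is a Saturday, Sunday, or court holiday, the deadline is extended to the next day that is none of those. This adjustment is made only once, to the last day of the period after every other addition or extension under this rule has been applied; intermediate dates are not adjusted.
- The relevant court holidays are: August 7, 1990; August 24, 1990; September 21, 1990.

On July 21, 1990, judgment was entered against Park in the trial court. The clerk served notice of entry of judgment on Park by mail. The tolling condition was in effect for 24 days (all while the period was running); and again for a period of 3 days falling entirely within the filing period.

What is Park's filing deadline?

30 days after July 21, 1990 is August 20, 1990.
Service was by mail, adding 5 days: August 20, 1990 + 5 days = August 25, 1990.
Tolling adds 24 days: August 25, 1990 + 24 days = September 18, 1990.
Tolling adds 3 days: September 18, 1990 + 3 days = September 21, 1990.
September 21, 1990 is a listed holiday; September 22, 1990 is Saturday; September 23, 1990 is Sunday. The next qualifying day is September 24, 1990.

September 24, 1990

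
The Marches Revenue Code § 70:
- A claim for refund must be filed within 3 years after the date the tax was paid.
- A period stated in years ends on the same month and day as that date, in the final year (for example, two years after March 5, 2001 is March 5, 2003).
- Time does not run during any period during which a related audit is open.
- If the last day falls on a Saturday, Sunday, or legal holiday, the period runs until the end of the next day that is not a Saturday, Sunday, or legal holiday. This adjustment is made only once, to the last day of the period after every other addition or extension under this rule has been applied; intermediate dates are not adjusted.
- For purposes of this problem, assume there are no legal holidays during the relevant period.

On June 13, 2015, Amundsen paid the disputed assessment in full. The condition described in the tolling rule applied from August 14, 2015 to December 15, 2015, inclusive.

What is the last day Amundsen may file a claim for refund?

October 15, 2018

3 years after June 13, 2015 is June 13, 2018.
From August 14, 2015 through December 15, 2015 inclusive is 124 days; tolling adds 124 days: June 13, 2018 + 124 days = October 15, 2018.
October 15, 2018 is a Monday and not a legal holiday, so no extension applies.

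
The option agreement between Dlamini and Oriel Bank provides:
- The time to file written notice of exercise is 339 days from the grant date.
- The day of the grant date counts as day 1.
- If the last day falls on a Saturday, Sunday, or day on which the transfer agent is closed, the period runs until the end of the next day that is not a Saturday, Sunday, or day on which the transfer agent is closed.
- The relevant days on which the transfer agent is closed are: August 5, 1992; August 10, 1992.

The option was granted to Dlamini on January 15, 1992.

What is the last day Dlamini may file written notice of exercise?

Counting January 15, 1992 as day 1, day 339 is December 18, 1992.
December 18, 1992 is a Friday and not a day on which the transfer agent is closed, so no extension applies.

December 18, 1992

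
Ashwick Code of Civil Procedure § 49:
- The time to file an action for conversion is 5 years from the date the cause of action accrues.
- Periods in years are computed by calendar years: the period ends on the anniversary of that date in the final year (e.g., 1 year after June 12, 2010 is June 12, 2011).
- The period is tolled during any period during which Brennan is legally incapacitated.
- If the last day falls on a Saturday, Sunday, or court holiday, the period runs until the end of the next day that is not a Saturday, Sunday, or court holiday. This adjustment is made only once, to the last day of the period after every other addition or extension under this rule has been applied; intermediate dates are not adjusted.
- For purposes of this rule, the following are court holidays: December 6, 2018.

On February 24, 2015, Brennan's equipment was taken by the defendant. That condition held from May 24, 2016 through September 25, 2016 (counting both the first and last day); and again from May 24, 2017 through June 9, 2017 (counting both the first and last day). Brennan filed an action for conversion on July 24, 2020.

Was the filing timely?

5 years after February 24, 2015 is February 24, 2020.
From May 24, 2016 through September 25, 2016 inclusive is 125 days; tolling adds 125 days: February 24, 2020 + 125 days = June 28, 2020.
From May 24, 2017 through June 9, 2017 inclusive is 17 days; tolling adds 17 days: June 28, 2020 + 17 days = July 15, 2020.
July 15, 2020 is a Wednesday and not a court holiday, so no extension applies.
The deadline is July 15, 2020; the filing on July 24, 2020 is after that date.

No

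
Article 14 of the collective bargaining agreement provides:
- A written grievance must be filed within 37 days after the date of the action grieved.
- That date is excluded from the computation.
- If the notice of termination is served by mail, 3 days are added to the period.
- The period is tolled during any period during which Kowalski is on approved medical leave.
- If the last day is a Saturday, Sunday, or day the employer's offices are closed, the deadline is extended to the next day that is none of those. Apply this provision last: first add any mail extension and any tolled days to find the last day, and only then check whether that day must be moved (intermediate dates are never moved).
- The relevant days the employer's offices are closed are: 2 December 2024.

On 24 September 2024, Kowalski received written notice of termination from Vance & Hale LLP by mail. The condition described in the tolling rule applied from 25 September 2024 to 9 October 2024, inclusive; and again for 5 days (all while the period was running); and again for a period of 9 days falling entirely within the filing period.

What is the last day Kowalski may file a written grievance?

37 days after 24 September 2024 is October 31, 2024.
Service was by mail, adding 3 days: October 31, 2024 + 3 days = November 3, 2024.
From September 25, 2024 through October 9, 2024 inclusive is 15 days; tolling adds 15 days: November 3, 2024 + 15 days = November 18, 2024.
Tolling adds 5 days: November 18, 2024 + 5 days = November 23, 2024.
Tolling adds 9 days: November 23, 2024 + 9 days = December 2, 2024.
December 2, 2024 is a listed holiday. The next qualifying day is December 3, 2024.

December 3, 2024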